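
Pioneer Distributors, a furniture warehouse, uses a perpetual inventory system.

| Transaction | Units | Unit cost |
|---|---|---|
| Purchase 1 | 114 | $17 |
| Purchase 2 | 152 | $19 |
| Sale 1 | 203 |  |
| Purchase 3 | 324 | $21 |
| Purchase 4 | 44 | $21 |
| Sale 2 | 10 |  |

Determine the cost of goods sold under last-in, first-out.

COGS = $3,965

Sale 1 (203) [LIFO — newest first]: 152 @ $19 + 51 @ $17 = $3,755
Sale 2 (10) [LIFO — newest first]: 10 @ $21 = $210
Total COGS = $3,755 + $210 = $3,965
Ending inventory: 63 @ $17 + 324 @ $21 + 34 @ $21 = $8,589
Check: goods available $12,554 = COGS $3,965 + ending $8,589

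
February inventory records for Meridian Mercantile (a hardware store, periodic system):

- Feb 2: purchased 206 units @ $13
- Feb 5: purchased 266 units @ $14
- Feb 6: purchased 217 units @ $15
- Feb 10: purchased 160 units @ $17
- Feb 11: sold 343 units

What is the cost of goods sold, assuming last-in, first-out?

COGS = $5,465

Feb 11, 343 sold [LIFO — newest first]: 160 @ $17 + 183 @ $15 = $5,465
Ending inventory: 206 @ $13 + 266 @ $14 + 34 @ $15 = $6,912
Check: goods available $12,377 = COGS $5,465 + ending $6,912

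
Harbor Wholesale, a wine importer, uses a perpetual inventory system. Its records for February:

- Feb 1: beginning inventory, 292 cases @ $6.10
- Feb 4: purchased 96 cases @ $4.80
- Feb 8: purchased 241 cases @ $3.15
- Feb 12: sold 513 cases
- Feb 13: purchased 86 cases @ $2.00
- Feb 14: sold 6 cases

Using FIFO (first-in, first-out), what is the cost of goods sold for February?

Feb 12, 513 sold [FIFO — oldest first]: 292 @ $6.10 + 96 @ $4.80 + 125 @ $3.15 = $2,635.75
Feb 14, 6 sold [FIFO — oldest first]: 6 @ $3.15 = $18.90
Total COGS = $2,635.75 + $18.90 = $2,654.65
Ending inventory: 110 @ $3.15 + 86 @ $2.00 = $518.50

COGS = $2,654.65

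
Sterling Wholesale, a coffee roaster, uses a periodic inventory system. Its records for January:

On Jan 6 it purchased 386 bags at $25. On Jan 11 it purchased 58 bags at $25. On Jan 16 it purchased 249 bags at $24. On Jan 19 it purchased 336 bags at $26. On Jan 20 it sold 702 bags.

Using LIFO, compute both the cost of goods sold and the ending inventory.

Jan 20, 702 sold [LIFO — newest first]: 336 @ $26 + 249 @ $24 + 58 @ $25 + 59 @ $25 = $17,637
Ending inventory: 327 @ $25 = $8,175
Check: goods available $25,812 = COGS $17,637 + ending $8,175

COGS = $17,637; ending inventory = $8,175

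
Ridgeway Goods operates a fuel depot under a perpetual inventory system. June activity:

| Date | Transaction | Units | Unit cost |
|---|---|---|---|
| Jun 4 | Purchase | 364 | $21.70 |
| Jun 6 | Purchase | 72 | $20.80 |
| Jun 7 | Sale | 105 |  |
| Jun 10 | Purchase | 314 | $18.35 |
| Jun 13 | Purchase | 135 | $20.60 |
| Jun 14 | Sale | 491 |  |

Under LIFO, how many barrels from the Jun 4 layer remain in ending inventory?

289

Jun 7, 105 sold [LIFO — newest first]: 72 @ $20.80 + 33 @ $21.70 = $2,213.70
Jun 14, 491 sold [LIFO — newest first]: 135 @ $20.60 + 314 @ $18.35 + 42 @ $21.70 = $9,454.30
Total COGS = $2,213.70 + $9,454.30 = $11,668.00
Ending inventory: 289 @ $21.70 = $6,271.30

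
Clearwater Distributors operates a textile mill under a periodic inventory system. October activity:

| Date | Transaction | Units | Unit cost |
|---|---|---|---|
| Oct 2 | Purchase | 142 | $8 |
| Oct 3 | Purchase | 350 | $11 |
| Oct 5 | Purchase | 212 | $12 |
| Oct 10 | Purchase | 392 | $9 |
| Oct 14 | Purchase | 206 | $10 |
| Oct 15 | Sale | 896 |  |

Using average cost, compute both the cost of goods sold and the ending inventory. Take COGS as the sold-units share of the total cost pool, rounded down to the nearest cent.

COGS = $9,027.44; ending inventory = $4,090.56

Oct 15, sell 896: 896/1302 × $13,118.00 → $9,027.44
Ending inventory (cost pool remaining) = $4,090.56
Check: goods available $13,118.00 = COGS $9,027.44 + ending $4,090.56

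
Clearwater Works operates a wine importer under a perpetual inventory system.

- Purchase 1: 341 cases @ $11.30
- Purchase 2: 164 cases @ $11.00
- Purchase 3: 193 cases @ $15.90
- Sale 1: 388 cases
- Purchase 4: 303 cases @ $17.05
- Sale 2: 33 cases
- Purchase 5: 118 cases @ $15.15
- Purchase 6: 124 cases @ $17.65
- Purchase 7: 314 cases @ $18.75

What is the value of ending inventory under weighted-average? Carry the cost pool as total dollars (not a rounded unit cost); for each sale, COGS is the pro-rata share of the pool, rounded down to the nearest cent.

After Purchase 1: 341 on hand, pool $3,853.30 (≈ $11.3000 each)
After Purchase 2: 505 on hand, pool $5,657.30 (≈ $11.2026 each)
After Purchase 3: 698 on hand, pool $8,726.00 (≈ $12.5014 each)
Sale 1, sell 388: 388/698 × $8,726.00 → $4,850.55
After Purchase 4: 613 on hand, pool $9,041.60 (≈ $14.7498 each)
Sale 2, sell 33: 33/613 × $9,041.60 → $486.74
After Purchase 5: 698 on hand, pool $10,342.56 (≈ $14.8174 each)
After Purchase 6: 822 on hand, pool $12,531.16 (≈ $15.2447 each)
After Purchase 7: 1136 on hand, pool $18,418.66 (≈ $16.2136 each)
Total COGS = $4,850.55 + $486.74 = $5,337.29
Ending inventory (cost pool remaining) = $18,418.66

Ending inventory = $18,418.66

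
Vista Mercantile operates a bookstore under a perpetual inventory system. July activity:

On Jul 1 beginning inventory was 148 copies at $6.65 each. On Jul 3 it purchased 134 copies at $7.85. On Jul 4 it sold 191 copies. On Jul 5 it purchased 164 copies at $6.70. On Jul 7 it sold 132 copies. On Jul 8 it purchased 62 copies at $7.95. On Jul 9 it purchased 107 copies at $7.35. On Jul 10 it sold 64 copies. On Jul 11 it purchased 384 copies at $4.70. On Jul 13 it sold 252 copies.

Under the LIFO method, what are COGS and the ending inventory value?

COGS = $3,970.15; ending inventory = $2,248.90

Jul 4, 191 sold [LIFO — newest first]: 134 @ $7.85 + 57 @ $6.65 = $1,430.95
Jul 7, 132 sold [LIFO — newest first]: 132 @ $6.70 = $884.40
Jul 10, 64 sold [LIFO — newest first]: 64 @ $7.35 = $470.40
Jul 13, 252 sold [LIFO — newest first]: 252 @ $4.70 = $1,184.40
Total COGS = $1,430.95 + $884.40 + $470.40 + $1,184.40 = $3,970.15
Ending inventory: 91 @ $6.65 + 32 @ $6.70 + 62 @ $7.95 + 43 @ $7.35 + 132 @ $4.70 = $2,248.90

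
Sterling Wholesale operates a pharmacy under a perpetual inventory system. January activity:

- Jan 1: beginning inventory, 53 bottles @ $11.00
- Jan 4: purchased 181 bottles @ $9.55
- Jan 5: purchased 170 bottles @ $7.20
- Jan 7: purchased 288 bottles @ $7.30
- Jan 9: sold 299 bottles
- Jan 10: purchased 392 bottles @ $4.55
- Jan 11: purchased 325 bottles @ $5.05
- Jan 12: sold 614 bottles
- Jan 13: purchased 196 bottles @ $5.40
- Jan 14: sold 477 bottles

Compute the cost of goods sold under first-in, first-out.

COGS = $8,966.85

Jan 9, 299 sold [FIFO — oldest first]: 53 @ $11.00 + 181 @ $9.55 + 65 @ $7.20 = $2,779.55
Jan 12, 614 sold [FIFO — oldest first]: 105 @ $7.20 + 288 @ $7.30 + 221 @ $4.55 = $3,863.95
Jan 14, 477 sold [FIFO — oldest first]: 171 @ $4.55 + 306 @ $5.05 = $2,323.35
Total COGS = $2,779.55 + $3,863.95 + $2,323.35 = $8,966.85
Ending inventory: 19 @ $5.05 + 196 @ $5.40 = $1,154.35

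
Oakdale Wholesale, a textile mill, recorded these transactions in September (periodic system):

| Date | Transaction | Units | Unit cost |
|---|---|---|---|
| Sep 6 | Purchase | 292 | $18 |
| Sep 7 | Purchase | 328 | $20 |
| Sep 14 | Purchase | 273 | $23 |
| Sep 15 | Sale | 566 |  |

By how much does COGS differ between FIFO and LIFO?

FIFO COGS: 292 @ $18 + 274 @ $20 = $10,736
LIFO COGS: 273 @ $23 + 293 @ $20 = $12,139
Difference = |$10,736 − $12,139| = $1,403

$1,403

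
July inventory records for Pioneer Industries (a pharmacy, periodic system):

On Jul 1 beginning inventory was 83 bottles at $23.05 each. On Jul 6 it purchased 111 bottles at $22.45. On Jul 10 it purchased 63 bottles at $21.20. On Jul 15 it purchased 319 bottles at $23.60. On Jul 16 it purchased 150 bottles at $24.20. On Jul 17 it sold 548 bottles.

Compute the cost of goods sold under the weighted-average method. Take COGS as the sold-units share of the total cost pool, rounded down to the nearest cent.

COGS = $12,755.79

Jul 17, sell 548: 548/726 × $16,899.10 → $12,755.79
Ending inventory (cost pool remaining) = $4,143.31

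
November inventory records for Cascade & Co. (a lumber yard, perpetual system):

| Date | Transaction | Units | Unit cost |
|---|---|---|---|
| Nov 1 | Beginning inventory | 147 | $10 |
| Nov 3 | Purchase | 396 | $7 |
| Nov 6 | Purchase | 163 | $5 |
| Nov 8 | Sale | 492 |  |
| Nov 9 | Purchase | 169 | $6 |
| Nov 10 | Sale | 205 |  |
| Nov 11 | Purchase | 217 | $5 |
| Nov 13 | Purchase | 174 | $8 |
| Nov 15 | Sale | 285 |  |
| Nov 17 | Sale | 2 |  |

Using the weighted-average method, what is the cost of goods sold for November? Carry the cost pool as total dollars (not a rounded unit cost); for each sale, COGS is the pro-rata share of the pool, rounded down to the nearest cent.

COGS = $6,733.74

After Nov 1: 147 on hand, pool $1,470.00 (≈ $10.0000 each)
After Nov 3: 543 on hand, pool $4,242.00 (≈ $7.8122 each)
After Nov 6: 706 on hand, pool $5,057.00 (≈ $7.1629 each)
Nov 8, sell 492: 492/706 × $5,057.00 → $3,524.14
After Nov 9: 383 on hand, pool $2,546.86 (≈ $6.6498 each)
Nov 10, sell 205: 205/383 × $2,546.86 → $1,363.20
After Nov 11: 395 on hand, pool $2,268.66 (≈ $5.7434 each)
After Nov 13: 569 on hand, pool $3,660.66 (≈ $6.4335 each)
Nov 15, sell 285: 285/569 × $3,660.66 → $1,833.54
Nov 17, sell 2: 2/284 × $1,827.12 → $12.86
Total COGS = $3,524.14 + $1,363.20 + $1,833.54 + $12.86 = $6,733.74
Ending inventory (cost pool remaining) = $1,814.26
Check: goods available $8,548.00 = COGS $6,733.74 + ending $1,814.26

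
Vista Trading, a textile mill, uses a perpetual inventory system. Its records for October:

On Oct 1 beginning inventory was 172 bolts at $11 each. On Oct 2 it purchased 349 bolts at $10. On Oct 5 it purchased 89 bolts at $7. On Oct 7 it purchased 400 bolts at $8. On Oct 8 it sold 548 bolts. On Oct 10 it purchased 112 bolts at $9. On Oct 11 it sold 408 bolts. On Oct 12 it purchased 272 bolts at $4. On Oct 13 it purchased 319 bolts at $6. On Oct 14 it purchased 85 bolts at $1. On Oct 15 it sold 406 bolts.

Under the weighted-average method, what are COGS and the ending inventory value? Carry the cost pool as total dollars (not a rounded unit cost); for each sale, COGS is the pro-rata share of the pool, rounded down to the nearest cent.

After Oct 1: 172 on hand, pool $1,892.00 (≈ $11.0000 each)
After Oct 2: 521 on hand, pool $5,382.00 (≈ $10.3301 each)
After Oct 5: 610 on hand, pool $6,005.00 (≈ $9.8443 each)
After Oct 7: 1010 on hand, pool $9,205.00 (≈ $9.1139 each)
Oct 8, sell 548: 548/1010 × $9,205.00 → $4,994.39
After Oct 10: 574 on hand, pool $5,218.61 (≈ $9.0917 each)
Oct 11, sell 408: 408/574 × $5,218.61 → $3,709.39
After Oct 12: 438 on hand, pool $2,597.22 (≈ $5.9297 each)
After Oct 13: 757 on hand, pool $4,511.22 (≈ $5.9593 each)
After Oct 14: 842 on hand, pool $4,596.22 (≈ $5.4587 each)
Oct 15, sell 406: 406/842 × $4,596.22 → $2,216.22
Total COGS = $4,994.39 + $3,709.39 + $2,216.22 = $10,920.00
Ending inventory (cost pool remaining) = $2,380.00

COGS = $10,920.00; ending inventory = $2,380.00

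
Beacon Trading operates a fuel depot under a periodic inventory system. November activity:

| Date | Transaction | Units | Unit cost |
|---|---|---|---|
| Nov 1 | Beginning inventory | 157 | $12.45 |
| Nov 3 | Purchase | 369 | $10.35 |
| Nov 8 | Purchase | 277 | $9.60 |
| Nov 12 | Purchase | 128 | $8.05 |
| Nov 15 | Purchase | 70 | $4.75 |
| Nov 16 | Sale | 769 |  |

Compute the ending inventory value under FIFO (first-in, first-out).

Nov 16, 769 sold [FIFO — oldest first]: 157 @ $12.45 + 369 @ $10.35 + 243 @ $9.60 = $8,106.60
Ending inventory: 34 @ $9.60 + 128 @ $8.05 + 70 @ $4.75 = $1,689.30
Check: goods available $9,795.90 = COGS $8,106.60 + ending $1,689.30

Ending inventory = $1,689.30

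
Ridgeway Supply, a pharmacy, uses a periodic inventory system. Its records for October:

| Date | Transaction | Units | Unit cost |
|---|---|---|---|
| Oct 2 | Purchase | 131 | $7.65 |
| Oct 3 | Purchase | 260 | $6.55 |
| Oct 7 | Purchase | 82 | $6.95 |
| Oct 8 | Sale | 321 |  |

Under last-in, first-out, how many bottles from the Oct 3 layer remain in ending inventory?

Oct 8, 321 sold [LIFO — newest first]: 82 @ $6.95 + 239 @ $6.55 = $2,135.35
Ending inventory: 131 @ $7.65 + 21 @ $6.55 = $1,139.70

21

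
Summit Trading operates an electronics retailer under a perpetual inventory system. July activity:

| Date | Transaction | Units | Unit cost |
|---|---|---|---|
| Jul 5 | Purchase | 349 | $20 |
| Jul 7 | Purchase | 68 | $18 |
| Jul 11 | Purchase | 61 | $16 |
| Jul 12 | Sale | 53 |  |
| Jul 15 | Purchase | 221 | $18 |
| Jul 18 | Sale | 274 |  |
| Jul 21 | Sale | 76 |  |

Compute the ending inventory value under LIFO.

Jul 12, 53 sold [LIFO — newest first]: 53 @ $16 = $848
Jul 18, 274 sold [LIFO — newest first]: 221 @ $18 + 8 @ $16 + 45 @ $18 = $4,916
Jul 21, 76 sold [LIFO — newest first]: 23 @ $18 + 53 @ $20 = $1,474
Total COGS = $848 + $4,916 + $1,474 = $7,238
Ending inventory: 296 @ $20 = $5,920
Check: goods available $13,158 = COGS $7,238 + ending $5,920

Ending inventory = $5,920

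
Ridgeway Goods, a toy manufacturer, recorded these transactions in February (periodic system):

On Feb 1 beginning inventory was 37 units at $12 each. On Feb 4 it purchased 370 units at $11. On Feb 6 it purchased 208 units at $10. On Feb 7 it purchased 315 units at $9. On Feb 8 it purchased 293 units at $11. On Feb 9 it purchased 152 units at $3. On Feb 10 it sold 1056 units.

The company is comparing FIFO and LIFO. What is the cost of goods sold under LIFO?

COGS = $9,562

FIFO COGS: 37 @ $12 + 370 @ $11 + 208 @ $10 + 315 @ $9 + 126 @ $11 = $10,815
LIFO COGS: 152 @ $3 + 293 @ $11 + 315 @ $9 + 208 @ $10 + 88 @ $11 = $9,562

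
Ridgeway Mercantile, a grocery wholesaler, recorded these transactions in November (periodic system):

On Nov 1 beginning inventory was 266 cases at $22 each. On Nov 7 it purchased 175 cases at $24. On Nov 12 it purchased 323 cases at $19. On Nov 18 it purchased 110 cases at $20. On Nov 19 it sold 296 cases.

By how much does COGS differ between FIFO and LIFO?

$838

FIFO COGS: 266 @ $22 + 30 @ $24 = $6,572
LIFO COGS: 110 @ $20 + 186 @ $19 = $5,734
Difference = |$6,572 − $5,734| = $838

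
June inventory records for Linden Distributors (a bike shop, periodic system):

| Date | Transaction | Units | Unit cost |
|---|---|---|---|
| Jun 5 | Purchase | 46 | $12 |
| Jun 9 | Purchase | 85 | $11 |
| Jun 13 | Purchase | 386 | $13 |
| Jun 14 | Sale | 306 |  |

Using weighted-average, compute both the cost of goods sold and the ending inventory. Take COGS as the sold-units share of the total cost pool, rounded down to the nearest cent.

COGS = $3,850.15; ending inventory = $2,654.85

Jun 14, sell 306: 306/517 × $6,505.00 → $3,850.15
Ending inventory (cost pool remaining) = $2,654.85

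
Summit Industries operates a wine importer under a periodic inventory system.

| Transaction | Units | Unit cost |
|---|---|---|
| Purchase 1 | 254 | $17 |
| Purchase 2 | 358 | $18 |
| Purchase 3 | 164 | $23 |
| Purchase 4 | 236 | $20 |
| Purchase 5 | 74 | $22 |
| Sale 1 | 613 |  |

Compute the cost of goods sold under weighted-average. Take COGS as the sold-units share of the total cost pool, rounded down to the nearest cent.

Sale 1, sell 613: 613/1086 × $20,882.00 → $11,786.98
Ending inventory (cost pool remaining) = $9,095.02

COGS = $11,786.98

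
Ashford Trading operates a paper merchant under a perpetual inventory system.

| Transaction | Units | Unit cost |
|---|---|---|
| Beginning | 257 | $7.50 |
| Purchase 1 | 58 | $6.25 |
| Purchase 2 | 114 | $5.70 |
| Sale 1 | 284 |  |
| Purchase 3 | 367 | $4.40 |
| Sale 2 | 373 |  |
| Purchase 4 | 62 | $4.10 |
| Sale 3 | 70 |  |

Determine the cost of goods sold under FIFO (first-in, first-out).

Sale 1 (284) [FIFO — oldest first]: 257 @ $7.50 + 27 @ $6.25 = $2,096.25
Sale 2 (373) [FIFO — oldest first]: 31 @ $6.25 + 114 @ $5.70 + 228 @ $4.40 = $1,846.75
Sale 3 (70) [FIFO — oldest first]: 70 @ $4.40 = $308.00
Total COGS = $2,096.25 + $1,846.75 + $308.00 = $4,251.00
Ending inventory: 69 @ $4.40 + 62 @ $4.10 = $557.80

COGS = $4,251.00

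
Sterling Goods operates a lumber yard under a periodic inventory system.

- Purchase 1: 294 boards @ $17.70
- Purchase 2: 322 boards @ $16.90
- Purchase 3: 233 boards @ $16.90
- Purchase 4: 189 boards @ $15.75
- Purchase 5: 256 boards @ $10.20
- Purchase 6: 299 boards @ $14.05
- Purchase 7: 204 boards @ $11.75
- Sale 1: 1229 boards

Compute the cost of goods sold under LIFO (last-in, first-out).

Sale 1 (1229) [LIFO — newest first]: 204 @ $11.75 + 299 @ $14.05 + 256 @ $10.20 + 189 @ $15.75 + 233 @ $16.90 + 48 @ $16.90 = $16,934.80
Ending inventory: 294 @ $17.70 + 274 @ $16.90 = $9,834.40
Check: goods available $26,769.20 = COGS $16,934.80 + ending $9,834.40

COGS = $16,934.80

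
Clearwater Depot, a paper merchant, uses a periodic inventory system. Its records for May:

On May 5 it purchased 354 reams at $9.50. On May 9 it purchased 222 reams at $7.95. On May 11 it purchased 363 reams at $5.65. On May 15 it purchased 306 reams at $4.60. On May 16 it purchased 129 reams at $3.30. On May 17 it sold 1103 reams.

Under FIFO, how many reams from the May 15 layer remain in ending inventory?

142

May 17, 1103 sold [FIFO — oldest first]: 354 @ $9.50 + 222 @ $7.95 + 363 @ $5.65 + 164 @ $4.60 = $7,933.25
Ending inventory: 142 @ $4.60 + 129 @ $3.30 = $1,078.90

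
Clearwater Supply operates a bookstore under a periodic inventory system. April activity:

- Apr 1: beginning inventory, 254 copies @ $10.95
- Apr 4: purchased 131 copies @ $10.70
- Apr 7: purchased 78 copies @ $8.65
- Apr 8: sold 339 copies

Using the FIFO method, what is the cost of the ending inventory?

Ending inventory = $1,166.90

Apr 8, 339 sold [FIFO — oldest first]: 254 @ $10.95 + 85 @ $10.70 = $3,690.80
Ending inventory: 46 @ $10.70 + 78 @ $8.65 = $1,166.90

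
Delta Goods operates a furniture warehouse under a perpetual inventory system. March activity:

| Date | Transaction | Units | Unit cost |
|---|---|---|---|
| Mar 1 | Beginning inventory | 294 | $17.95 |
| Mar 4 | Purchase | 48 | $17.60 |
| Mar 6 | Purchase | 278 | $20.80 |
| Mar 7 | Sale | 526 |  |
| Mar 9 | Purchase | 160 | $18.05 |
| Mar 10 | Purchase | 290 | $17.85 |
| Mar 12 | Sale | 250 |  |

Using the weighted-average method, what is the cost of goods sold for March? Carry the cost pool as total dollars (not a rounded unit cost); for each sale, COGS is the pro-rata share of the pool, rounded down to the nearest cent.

After Mar 1: 294 on hand, pool $5,277.30 (≈ $17.9500 each)
After Mar 4: 342 on hand, pool $6,122.10 (≈ $17.9009 each)
After Mar 6: 620 on hand, pool $11,904.50 (≈ $19.2008 each)
Mar 7, sell 526: 526/620 × $11,904.50 → $10,099.62
After Mar 9: 254 on hand, pool $4,692.88 (≈ $18.4759 each)
After Mar 10: 544 on hand, pool $9,869.38 (≈ $18.1422 each)
Mar 12, sell 250: 250/544 × $9,869.38 → $4,535.56
Total COGS = $10,099.62 + $4,535.56 = $14,635.18
Ending inventory (cost pool remaining) = $5,333.82
Check: goods available $19,969.00 = COGS $14,635.18 + ending $5,333.82

COGS = $14,635.18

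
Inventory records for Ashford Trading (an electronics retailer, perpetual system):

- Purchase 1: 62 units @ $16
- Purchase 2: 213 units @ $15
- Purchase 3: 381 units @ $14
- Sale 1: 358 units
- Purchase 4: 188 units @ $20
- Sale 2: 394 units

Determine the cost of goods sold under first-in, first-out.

Sale 1 (358) [FIFO — oldest first]: 62 @ $16 + 213 @ $15 + 83 @ $14 = $5,349
Sale 2 (394) [FIFO — oldest first]: 298 @ $14 + 96 @ $20 = $6,092
Total COGS = $5,349 + $6,092 = $11,441
Ending inventory: 92 @ $20 = $1,840
Check: goods available $13,281 = COGS $11,441 + ending $1,840

COGS = $11,441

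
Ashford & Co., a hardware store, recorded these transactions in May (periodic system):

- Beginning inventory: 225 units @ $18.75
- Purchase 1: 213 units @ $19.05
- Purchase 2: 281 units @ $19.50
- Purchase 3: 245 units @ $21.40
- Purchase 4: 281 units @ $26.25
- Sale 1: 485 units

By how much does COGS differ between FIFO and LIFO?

FIFO COGS: 225 @ $18.75 + 213 @ $19.05 + 47 @ $19.50 = $9,192.90
LIFO COGS: 281 @ $26.25 + 204 @ $21.40 = $11,741.85
Difference = |$9,192.90 − $11,741.85| = $2,548.95

$2,548.95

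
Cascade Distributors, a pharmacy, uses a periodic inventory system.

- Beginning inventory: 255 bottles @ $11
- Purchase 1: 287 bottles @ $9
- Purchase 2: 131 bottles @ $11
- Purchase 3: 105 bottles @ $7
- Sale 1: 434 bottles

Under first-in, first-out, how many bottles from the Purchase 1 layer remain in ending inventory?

108

Sale 1 (434) [FIFO — oldest first]: 255 @ $11 + 179 @ $9 = $4,416
Ending inventory: 108 @ $9 + 131 @ $11 + 105 @ $7 = $3,148
Check: goods available $7,564 = COGS $4,416 + ending $3,148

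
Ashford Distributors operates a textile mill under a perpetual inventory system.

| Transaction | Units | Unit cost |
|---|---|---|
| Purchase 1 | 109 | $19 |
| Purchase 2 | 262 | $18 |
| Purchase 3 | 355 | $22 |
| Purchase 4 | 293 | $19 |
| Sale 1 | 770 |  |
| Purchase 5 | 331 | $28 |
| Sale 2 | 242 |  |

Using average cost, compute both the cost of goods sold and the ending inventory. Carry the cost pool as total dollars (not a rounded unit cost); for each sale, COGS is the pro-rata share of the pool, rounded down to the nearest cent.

COGS = $21,159.61; ending inventory = $8,272.39

After Purchase 1: 109 on hand, pool $2,071.00 (≈ $19.0000 each)
After Purchase 2: 371 on hand, pool $6,787.00 (≈ $18.2938 each)
After Purchase 3: 726 on hand, pool $14,597.00 (≈ $20.1061 each)
After Purchase 4: 1019 on hand, pool $20,164.00 (≈ $19.7880 each)
Sale 1, sell 770: 770/1019 × $20,164.00 → $15,236.78
After Purchase 5: 580 on hand, pool $14,195.22 (≈ $24.4745 each)
Sale 2, sell 242: 242/580 × $14,195.22 → $5,922.83
Total COGS = $15,236.78 + $5,922.83 = $21,159.61
Ending inventory (cost pool remaining) = $8,272.39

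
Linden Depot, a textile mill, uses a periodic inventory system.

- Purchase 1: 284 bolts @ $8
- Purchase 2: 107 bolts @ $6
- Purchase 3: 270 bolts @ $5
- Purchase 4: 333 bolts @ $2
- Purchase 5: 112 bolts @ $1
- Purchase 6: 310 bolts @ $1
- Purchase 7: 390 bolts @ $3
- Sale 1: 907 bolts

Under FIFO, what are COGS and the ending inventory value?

Sale 1 (907) [FIFO — oldest first]: 284 @ $8 + 107 @ $6 + 270 @ $5 + 246 @ $2 = $4,756
Ending inventory: 87 @ $2 + 112 @ $1 + 310 @ $1 + 390 @ $3 = $1,766

COGS = $4,756; ending inventory = $1,766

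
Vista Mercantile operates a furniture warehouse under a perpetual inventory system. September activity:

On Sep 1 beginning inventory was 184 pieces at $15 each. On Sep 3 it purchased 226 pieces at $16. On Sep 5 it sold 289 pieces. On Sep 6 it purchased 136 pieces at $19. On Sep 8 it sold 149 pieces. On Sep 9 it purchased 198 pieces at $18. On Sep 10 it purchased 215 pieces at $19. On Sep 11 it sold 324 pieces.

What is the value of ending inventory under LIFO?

Sep 5, 289 sold [LIFO — newest first]: 226 @ $16 + 63 @ $15 = $4,561
Sep 8, 149 sold [LIFO — newest first]: 136 @ $19 + 13 @ $15 = $2,779
Sep 11, 324 sold [LIFO — newest first]: 215 @ $19 + 109 @ $18 = $6,047
Total COGS = $4,561 + $2,779 + $6,047 = $13,387
Ending inventory: 108 @ $15 + 89 @ $18 = $3,222
Check: goods available $16,609 = COGS $13,387 + ending $3,222

Ending inventory = $3,222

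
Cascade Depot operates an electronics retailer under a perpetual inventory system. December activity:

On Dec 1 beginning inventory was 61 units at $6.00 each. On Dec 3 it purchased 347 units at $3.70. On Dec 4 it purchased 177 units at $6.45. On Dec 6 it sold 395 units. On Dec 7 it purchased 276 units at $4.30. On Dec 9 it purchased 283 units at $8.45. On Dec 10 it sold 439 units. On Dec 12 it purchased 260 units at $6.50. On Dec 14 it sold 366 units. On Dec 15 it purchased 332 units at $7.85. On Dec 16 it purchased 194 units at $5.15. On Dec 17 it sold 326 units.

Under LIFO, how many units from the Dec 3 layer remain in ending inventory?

129

Dec 6, 395 sold [LIFO — newest first]: 177 @ $6.45 + 218 @ $3.70 = $1,948.25
Dec 10, 439 sold [LIFO — newest first]: 283 @ $8.45 + 156 @ $4.30 = $3,062.15
Dec 14, 366 sold [LIFO — newest first]: 260 @ $6.50 + 106 @ $4.30 = $2,145.80
Dec 17, 326 sold [LIFO — newest first]: 194 @ $5.15 + 132 @ $7.85 = $2,035.30
Total COGS = $1,948.25 + $3,062.15 + $2,145.80 + $2,035.30 = $9,191.50
Ending inventory: 61 @ $6.00 + 129 @ $3.70 + 14 @ $4.30 + 200 @ $7.85 = $2,473.50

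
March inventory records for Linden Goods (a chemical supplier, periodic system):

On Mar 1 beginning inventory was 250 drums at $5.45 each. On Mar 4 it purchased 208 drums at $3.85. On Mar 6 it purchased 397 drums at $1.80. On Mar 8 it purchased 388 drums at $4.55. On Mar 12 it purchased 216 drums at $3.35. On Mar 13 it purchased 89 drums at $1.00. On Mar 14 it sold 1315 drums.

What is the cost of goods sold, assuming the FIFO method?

COGS = $4,884.50

Mar 14, 1315 sold [FIFO — oldest first]: 250 @ $5.45 + 208 @ $3.85 + 397 @ $1.80 + 388 @ $4.55 + 72 @ $3.35 = $4,884.50
Ending inventory: 144 @ $3.35 + 89 @ $1.00 = $571.40
Check: goods available $5,455.90 = COGS $4,884.50 + ending $571.40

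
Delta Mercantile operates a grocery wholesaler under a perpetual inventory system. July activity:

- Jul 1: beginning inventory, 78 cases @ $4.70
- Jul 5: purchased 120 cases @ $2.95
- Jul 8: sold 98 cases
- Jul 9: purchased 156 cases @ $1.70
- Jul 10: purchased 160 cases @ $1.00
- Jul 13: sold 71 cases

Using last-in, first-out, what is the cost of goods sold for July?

COGS = $360.10

Jul 8, 98 sold [LIFO — newest first]: 98 @ $2.95 = $289.10
Jul 13, 71 sold [LIFO — newest first]: 71 @ $1.00 = $71.00
Total COGS = $289.10 + $71.00 = $360.10
Ending inventory: 78 @ $4.70 + 22 @ $2.95 + 156 @ $1.70 + 89 @ $1.00 = $785.70
Check: goods available $1,145.80 = COGS $360.10 + ending $785.70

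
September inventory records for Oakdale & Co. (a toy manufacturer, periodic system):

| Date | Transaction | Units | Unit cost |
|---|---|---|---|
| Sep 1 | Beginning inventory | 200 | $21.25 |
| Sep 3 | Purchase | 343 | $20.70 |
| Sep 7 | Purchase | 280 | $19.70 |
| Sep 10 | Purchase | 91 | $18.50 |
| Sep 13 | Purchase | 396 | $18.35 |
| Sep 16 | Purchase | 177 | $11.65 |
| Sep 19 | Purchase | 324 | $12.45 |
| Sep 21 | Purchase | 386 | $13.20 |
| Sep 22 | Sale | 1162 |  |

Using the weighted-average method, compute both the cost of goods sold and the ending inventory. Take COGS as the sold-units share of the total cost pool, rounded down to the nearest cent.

COGS = $19,573.24; ending inventory = $17,434.01

Sep 22, sell 1162: 1162/2197 × $37,007.25 → $19,573.24
Ending inventory (cost pool remaining) = $17,434.01
Check: goods available $37,007.25 = COGS $19,573.24 + ending $17,434.01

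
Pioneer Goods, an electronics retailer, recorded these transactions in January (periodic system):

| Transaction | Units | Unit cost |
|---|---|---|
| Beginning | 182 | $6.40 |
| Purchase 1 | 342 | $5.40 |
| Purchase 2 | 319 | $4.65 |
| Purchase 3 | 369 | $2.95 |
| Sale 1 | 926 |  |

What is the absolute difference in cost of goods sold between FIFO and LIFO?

FIFO COGS: 182 @ $6.40 + 342 @ $5.40 + 319 @ $4.65 + 83 @ $2.95 = $4,739.80
LIFO COGS: 369 @ $2.95 + 319 @ $4.65 + 238 @ $5.40 = $3,857.10
Difference = |$4,739.80 − $3,857.10| = $882.70

$882.70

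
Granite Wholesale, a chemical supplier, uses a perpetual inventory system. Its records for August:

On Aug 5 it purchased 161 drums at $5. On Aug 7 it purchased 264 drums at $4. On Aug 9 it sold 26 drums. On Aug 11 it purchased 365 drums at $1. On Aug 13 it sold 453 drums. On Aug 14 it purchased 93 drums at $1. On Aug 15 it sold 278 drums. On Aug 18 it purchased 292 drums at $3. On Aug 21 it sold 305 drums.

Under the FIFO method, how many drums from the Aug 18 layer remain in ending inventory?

113

Aug 9, 26 sold [FIFO — oldest first]: 26 @ $5 = $130
Aug 13, 453 sold [FIFO — oldest first]: 135 @ $5 + 264 @ $4 + 54 @ $1 = $1,785
Aug 15, 278 sold [FIFO — oldest first]: 278 @ $1 = $278
Aug 21, 305 sold [FIFO — oldest first]: 33 @ $1 + 93 @ $1 + 179 @ $3 = $663
Total COGS = $130 + $1,785 + $278 + $663 = $2,856
Ending inventory: 113 @ $3 = $339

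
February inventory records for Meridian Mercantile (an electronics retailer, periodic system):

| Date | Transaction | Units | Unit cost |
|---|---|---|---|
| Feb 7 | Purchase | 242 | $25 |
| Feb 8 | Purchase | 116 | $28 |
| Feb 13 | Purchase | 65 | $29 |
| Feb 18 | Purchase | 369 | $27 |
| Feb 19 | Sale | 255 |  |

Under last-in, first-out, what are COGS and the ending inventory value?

Feb 19, 255 sold [LIFO — newest first]: 255 @ $27 = $6,885
Ending inventory: 242 @ $25 + 116 @ $28 + 65 @ $29 + 114 @ $27 = $14,261
Check: goods available $21,146 = COGS $6,885 + ending $14,261

COGS = $6,885; ending inventory = $14,261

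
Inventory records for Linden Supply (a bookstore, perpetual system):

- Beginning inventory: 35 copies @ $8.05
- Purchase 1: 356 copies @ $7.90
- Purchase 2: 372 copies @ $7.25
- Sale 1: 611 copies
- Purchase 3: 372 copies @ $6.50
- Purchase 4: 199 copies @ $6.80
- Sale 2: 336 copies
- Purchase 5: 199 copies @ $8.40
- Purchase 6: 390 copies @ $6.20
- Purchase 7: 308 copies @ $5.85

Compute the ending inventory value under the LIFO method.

Ending inventory = $8,624.95

Sale 1 (611) [LIFO — newest first]: 372 @ $7.25 + 239 @ $7.90 = $4,585.10
Sale 2 (336) [LIFO — newest first]: 199 @ $6.80 + 137 @ $6.50 = $2,243.70
Total COGS = $4,585.10 + $2,243.70 = $6,828.80
Ending inventory: 35 @ $8.05 + 117 @ $7.90 + 235 @ $6.50 + 199 @ $8.40 + 390 @ $6.20 + 308 @ $5.85 = $8,624.95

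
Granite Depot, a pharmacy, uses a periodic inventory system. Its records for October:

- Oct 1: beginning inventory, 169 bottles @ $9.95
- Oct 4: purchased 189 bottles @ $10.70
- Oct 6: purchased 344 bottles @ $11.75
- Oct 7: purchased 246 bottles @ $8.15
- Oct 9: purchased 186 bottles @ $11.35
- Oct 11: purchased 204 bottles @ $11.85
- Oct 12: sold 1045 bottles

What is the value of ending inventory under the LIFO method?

Ending inventory = $3,008.35

Oct 12, 1045 sold [LIFO — newest first]: 204 @ $11.85 + 186 @ $11.35 + 246 @ $8.15 + 344 @ $11.75 + 65 @ $10.70 = $11,270.90
Ending inventory: 169 @ $9.95 + 124 @ $10.70 = $3,008.35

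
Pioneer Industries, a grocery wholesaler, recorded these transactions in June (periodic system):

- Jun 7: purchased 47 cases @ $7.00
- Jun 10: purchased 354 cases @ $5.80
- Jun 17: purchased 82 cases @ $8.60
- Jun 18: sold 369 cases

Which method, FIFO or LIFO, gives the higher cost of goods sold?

FIFO COGS: 47 @ $7.00 + 322 @ $5.80 = $2,196.60
LIFO COGS: 82 @ $8.60 + 287 @ $5.80 = $2,369.80

LIFO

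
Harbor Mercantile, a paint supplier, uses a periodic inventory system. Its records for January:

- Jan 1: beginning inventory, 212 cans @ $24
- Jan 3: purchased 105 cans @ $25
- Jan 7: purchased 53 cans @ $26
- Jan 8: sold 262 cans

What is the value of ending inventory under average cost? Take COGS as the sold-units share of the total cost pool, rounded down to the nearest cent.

Jan 8, sell 262: 262/370 × $9,091.00 → $6,437.41
Ending inventory (cost pool remaining) = $2,653.59
Check: goods available $9,091.00 = COGS $6,437.41 + ending $2,653.59

Ending inventory = $2,653.59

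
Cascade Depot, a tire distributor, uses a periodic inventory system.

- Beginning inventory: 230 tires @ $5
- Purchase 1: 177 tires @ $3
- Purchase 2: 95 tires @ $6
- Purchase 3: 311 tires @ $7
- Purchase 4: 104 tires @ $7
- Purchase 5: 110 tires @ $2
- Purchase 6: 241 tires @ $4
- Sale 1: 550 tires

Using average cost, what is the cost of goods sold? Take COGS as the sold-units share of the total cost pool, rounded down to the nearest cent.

Sale 1, sell 550: 550/1268 × $6,340.00 → $2,750.00
Ending inventory (cost pool remaining) = $3,590.00

COGS = $2,750.00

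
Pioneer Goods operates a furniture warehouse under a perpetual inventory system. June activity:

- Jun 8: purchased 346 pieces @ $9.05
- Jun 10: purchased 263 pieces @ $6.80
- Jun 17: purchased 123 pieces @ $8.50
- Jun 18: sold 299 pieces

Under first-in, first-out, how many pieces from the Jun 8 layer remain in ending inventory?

Jun 18, 299 sold [FIFO — oldest first]: 299 @ $9.05 = $2,705.95
Ending inventory: 47 @ $9.05 + 263 @ $6.80 + 123 @ $8.50 = $3,259.25

47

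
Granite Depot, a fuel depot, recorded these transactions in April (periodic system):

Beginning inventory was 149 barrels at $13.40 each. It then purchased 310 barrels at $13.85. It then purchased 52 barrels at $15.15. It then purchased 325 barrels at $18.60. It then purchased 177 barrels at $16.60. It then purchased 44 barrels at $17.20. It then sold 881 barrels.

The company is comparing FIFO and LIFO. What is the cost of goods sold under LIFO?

FIFO COGS: 149 @ $13.40 + 310 @ $13.85 + 52 @ $15.15 + 325 @ $18.60 + 45 @ $16.60 = $13,869.90
LIFO COGS: 44 @ $17.20 + 177 @ $16.60 + 325 @ $18.60 + 52 @ $15.15 + 283 @ $13.85 = $14,447.35

COGS = $14,447.35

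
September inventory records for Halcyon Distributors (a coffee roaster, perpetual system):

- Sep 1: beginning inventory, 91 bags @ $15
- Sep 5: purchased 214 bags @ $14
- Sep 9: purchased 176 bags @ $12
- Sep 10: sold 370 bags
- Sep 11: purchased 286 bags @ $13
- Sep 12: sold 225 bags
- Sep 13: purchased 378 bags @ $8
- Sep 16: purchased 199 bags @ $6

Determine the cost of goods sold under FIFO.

Sep 10, 370 sold [FIFO — oldest first]: 91 @ $15 + 214 @ $14 + 65 @ $12 = $5,141
Sep 12, 225 sold [FIFO — oldest first]: 111 @ $12 + 114 @ $13 = $2,814
Total COGS = $5,141 + $2,814 = $7,955
Ending inventory: 172 @ $13 + 378 @ $8 + 199 @ $6 = $6,454

COGS = $7,955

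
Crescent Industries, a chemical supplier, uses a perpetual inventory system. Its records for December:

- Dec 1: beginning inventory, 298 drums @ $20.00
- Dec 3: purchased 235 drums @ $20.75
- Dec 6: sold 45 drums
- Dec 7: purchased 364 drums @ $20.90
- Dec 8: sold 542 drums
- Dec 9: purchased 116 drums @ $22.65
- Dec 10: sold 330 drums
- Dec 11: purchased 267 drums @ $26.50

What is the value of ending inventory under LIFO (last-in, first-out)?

Dec 6, 45 sold [LIFO — newest first]: 45 @ $20.75 = $933.75
Dec 8, 542 sold [LIFO — newest first]: 364 @ $20.90 + 178 @ $20.75 = $11,301.10
Dec 10, 330 sold [LIFO — newest first]: 116 @ $22.65 + 12 @ $20.75 + 202 @ $20.00 = $6,916.40
Total COGS = $933.75 + $11,301.10 + $6,916.40 = $19,151.25
Ending inventory: 96 @ $20.00 + 267 @ $26.50 = $8,995.50

Ending inventory = $8,995.50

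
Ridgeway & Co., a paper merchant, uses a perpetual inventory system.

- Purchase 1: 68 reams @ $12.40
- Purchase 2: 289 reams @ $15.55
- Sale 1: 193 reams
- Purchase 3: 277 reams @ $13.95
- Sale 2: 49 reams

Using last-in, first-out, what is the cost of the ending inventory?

Sale 1 (193) [LIFO — newest first]: 193 @ $15.55 = $3,001.15
Sale 2 (49) [LIFO — newest first]: 49 @ $13.95 = $683.55
Total COGS = $3,001.15 + $683.55 = $3,684.70
Ending inventory: 68 @ $12.40 + 96 @ $15.55 + 228 @ $13.95 = $5,516.60

Ending inventory = $5,516.60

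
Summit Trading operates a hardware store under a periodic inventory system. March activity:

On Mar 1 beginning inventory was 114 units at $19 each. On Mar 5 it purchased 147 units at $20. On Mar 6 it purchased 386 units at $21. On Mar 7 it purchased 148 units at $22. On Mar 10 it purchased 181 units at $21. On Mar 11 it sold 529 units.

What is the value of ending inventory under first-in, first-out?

Mar 11, 529 sold [FIFO — oldest first]: 114 @ $19 + 147 @ $20 + 268 @ $21 = $10,734
Ending inventory: 118 @ $21 + 148 @ $22 + 181 @ $21 = $9,535
Check: goods available $20,269 = COGS $10,734 + ending $9,535

Ending inventory = $9,535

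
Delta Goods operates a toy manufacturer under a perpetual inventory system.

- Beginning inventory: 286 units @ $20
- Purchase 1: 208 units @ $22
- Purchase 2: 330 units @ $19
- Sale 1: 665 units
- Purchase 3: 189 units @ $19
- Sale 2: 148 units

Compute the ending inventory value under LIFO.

Sale 1 (665) [LIFO — newest first]: 330 @ $19 + 208 @ $22 + 127 @ $20 = $13,386
Sale 2 (148) [LIFO — newest first]: 148 @ $19 = $2,812
Total COGS = $13,386 + $2,812 = $16,198
Ending inventory: 159 @ $20 + 41 @ $19 = $3,959
Check: goods available $20,157 = COGS $16,198 + ending $3,959

Ending inventory = $3,959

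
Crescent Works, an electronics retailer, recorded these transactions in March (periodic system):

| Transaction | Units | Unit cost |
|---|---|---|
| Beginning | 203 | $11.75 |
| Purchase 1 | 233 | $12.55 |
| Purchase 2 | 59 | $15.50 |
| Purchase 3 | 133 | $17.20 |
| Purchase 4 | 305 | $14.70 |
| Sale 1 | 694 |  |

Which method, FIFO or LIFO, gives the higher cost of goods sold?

FIFO COGS: 203 @ $11.75 + 233 @ $12.55 + 59 @ $15.50 + 133 @ $17.20 + 66 @ $14.70 = $9,481.70
LIFO COGS: 305 @ $14.70 + 133 @ $17.20 + 59 @ $15.50 + 197 @ $12.55 = $10,157.95

LIFO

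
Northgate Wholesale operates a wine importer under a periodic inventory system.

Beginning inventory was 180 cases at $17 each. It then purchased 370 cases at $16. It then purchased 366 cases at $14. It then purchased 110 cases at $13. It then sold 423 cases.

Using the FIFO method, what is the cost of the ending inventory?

Sale 1 (423) [FIFO — oldest first]: 180 @ $17 + 243 @ $16 = $6,948
Ending inventory: 127 @ $16 + 366 @ $14 + 110 @ $13 = $8,586

Ending inventory = $8,586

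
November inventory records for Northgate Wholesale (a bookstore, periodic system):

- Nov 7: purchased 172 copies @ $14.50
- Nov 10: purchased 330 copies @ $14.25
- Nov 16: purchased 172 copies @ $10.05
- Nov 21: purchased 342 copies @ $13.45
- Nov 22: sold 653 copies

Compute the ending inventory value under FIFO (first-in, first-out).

Nov 22, 653 sold [FIFO — oldest first]: 172 @ $14.50 + 330 @ $14.25 + 151 @ $10.05 = $8,714.05
Ending inventory: 21 @ $10.05 + 342 @ $13.45 = $4,810.95

Ending inventory = $4,810.95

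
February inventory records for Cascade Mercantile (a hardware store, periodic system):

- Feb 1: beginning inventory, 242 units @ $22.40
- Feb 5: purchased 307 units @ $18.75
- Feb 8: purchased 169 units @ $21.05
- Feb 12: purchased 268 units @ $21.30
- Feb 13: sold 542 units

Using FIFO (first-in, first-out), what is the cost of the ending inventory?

Feb 13, 542 sold [FIFO — oldest first]: 242 @ $22.40 + 300 @ $18.75 = $11,045.80
Ending inventory: 7 @ $18.75 + 169 @ $21.05 + 268 @ $21.30 = $9,397.10

Ending inventory = $9,397.10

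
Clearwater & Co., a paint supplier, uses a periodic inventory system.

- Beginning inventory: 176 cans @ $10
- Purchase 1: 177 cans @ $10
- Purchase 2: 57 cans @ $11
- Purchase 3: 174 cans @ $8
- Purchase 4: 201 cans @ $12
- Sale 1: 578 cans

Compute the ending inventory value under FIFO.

Sale 1 (578) [FIFO — oldest first]: 176 @ $10 + 177 @ $10 + 57 @ $11 + 168 @ $8 = $5,501
Ending inventory: 6 @ $8 + 201 @ $12 = $2,460

Ending inventory = $2,460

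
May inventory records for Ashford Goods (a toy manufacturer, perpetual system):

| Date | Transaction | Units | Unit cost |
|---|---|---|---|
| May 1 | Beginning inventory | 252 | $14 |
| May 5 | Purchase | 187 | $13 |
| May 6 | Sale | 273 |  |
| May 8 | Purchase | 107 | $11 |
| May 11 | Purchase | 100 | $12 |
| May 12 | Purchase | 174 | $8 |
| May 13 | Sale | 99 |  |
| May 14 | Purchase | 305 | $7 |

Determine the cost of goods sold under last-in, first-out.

May 6, 273 sold [LIFO — newest first]: 187 @ $13 + 86 @ $14 = $3,635
May 13, 99 sold [LIFO — newest first]: 99 @ $8 = $792
Total COGS = $3,635 + $792 = $4,427
Ending inventory: 166 @ $14 + 107 @ $11 + 100 @ $12 + 75 @ $8 + 305 @ $7 = $7,436

COGS = $4,427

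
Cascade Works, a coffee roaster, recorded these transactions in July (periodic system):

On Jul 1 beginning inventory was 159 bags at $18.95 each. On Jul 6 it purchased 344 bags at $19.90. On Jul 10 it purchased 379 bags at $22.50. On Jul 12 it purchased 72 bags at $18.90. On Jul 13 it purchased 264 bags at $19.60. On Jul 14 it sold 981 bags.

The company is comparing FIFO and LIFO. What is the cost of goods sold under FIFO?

COGS = $20,276.15

FIFO COGS: 159 @ $18.95 + 344 @ $19.90 + 379 @ $22.50 + 72 @ $18.90 + 27 @ $19.60 = $20,276.15
LIFO COGS: 264 @ $19.60 + 72 @ $18.90 + 379 @ $22.50 + 266 @ $19.90 = $20,356.10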